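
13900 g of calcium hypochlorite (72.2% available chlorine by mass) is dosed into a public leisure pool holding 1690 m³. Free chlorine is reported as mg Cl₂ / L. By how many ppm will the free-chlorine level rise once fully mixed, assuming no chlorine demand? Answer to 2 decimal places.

Volume: 1690 m³ = 1,690,000 L.
Available chlorine delivered: 13,900 g × 0.722 = 10,040 g as Cl₂.
Concentration rise: 10,040 g / 1,690,000 L = 5.938 mg/L = 5.94 ppm.

5.94 ppm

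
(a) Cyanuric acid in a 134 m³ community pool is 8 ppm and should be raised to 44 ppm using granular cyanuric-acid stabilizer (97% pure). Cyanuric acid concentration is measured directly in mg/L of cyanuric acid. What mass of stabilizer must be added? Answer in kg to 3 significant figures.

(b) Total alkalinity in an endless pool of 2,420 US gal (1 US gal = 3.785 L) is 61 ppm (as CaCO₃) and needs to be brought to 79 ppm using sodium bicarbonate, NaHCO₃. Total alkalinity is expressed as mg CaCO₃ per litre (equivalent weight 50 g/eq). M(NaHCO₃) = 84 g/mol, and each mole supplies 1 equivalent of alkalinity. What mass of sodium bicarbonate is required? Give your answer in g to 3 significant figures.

(a) 4.97 kg; (b) 277 g

(a) Volume: 134 m³ = 134,000 L.
(a) CYA to add: (44 − 8) = 36 mg/L × 134,000 L = 4824 g cyanuric acid.
(a) At 97% purity: 4824 / 0.97 = 4973 g product.

(b) Volume: 2,420 US gal × 3.785 L/gal = 9,160 L.
(b) Alkalinity to add: (79 − 61) = 18 mg/L as CaCO₃ × 9,160 L = 164.9 g as CaCO₃.
(b) Equivalents: 164.9 g ÷ 50 g/eq = 3.297 eq.
(b) NaHCO₃ supplies 1 eq per mole → 3.297 mol.
(b) Mass: 3.297 mol × 84 g/mol = 277 g.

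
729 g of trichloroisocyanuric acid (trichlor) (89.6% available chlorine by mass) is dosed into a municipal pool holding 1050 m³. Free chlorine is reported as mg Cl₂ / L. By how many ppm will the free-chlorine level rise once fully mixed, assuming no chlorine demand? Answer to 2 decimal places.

Volume: 1050 m³ = 1,050,000 L.
Available chlorine delivered: 729 g × 0.896 = 653.2 g as Cl₂.
Concentration rise: 653.2 g / 1,050,000 L = 0.6221 mg/L = 0.62 ppm.

0.62 ppm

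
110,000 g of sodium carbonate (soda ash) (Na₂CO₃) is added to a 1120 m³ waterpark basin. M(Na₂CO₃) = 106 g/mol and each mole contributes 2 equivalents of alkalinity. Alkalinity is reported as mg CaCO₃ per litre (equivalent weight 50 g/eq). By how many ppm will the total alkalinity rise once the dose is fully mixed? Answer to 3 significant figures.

Volume: 1120 m³ = 1,120,000 L.
Moles of Na₂CO₃: 110,000 g ÷ 106 g/mol = 1038 mol → 2075 eq of alkalinity.
As CaCO₃: 2075 eq × 50 g/eq = 103,800 g.
Rise: 103,800 g / 1,120,000 L × 1000 = 92.65 mg/L.

92.7 ppm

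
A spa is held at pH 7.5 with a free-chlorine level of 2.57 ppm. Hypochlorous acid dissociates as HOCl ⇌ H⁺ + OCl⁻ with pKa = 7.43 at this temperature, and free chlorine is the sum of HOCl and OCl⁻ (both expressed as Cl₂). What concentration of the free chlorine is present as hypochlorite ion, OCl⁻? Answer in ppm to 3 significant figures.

[OCl⁻]/[HOCl] = 10^(pH − pKa) = 10^(7.5 − 7.43) = 10^0.07 = 1.175.
Fraction as HOCl = 1 / (1 + 1.175) = 0.4598.
OCl⁻ = (1 − 0.4598) × 2.57 ppm = 1.388 ppm.

1.39 ppm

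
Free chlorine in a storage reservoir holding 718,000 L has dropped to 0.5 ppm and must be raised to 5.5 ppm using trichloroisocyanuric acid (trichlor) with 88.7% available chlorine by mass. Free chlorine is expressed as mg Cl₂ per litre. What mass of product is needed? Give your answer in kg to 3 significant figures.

4.05 kg

Chlorine deficit: 5.5 − 0.5 = 5 ppm = 5 mg/L as Cl₂.
Cl₂ equivalent needed: 5 mg/L × 718,000 L = 3,590,000 mg = 3590 g.
Product at 88.7% available chlorine: 3590 / 0.887 = 4047 g.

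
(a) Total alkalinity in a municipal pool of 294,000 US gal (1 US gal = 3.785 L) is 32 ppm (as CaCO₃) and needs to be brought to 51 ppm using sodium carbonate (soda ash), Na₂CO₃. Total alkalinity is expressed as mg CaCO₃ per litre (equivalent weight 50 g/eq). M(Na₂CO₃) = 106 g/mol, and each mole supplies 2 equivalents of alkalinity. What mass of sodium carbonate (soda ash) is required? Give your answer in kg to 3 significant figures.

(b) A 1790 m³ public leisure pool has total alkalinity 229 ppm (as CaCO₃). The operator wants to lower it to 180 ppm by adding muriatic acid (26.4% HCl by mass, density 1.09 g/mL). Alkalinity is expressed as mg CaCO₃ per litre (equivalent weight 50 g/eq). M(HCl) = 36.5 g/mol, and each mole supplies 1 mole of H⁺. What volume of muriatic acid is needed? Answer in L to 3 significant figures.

(a) 22.4 kg; (b) 223 L

(a) Volume: 294,000 US gal × 3.785 L/gal = 1,112,790 L.
(a) Alkalinity to add: (51 − 32) = 19 mg/L as CaCO₃ × 1,112,790 L = 21,140 g as CaCO₃.
(a) Equivalents: 21,140 g ÷ 50 g/eq = 422.9 eq.
(a) Each mole of Na₂CO₃ supplies 2 eq, so 422.9 / 2 = 211.4 mol.
(a) Mass: 211.4 mol × 106 g/mol = 22,410 g.

(b) Volume: 1790 m³ = 1,790,000 L.
(b) Alkalinity to neutralize: (229 − 180) = 49 mg/L as CaCO₃ × 1,790,000 L = 87,710 g as CaCO₃.
(b) Equivalents of H⁺ required: 87,710 ÷ 50 g/eq = 1754 eq = 1754 mol HCl.
(b) Mass of HCl: 1754 × 36.5 = 64,030 g.
(b) Mass of 26.4% solution: 64,030 / 0.264 = 242,500 g.
(b) Volume: 242,500 g ÷ 1.09 g/mL = 222,500 mL.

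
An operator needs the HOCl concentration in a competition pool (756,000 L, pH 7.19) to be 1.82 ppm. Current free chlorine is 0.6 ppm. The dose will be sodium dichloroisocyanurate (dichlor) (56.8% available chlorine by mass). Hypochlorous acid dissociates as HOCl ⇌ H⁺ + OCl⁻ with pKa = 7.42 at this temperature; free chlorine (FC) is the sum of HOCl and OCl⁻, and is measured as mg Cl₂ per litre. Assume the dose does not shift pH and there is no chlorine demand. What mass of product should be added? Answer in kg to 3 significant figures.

[OCl⁻]/[HOCl] = 10^(pH − pKa) = 10^(7.19 − 7.42) = 0.5888; fraction as HOCl = 1/(1 + 0.5888) = 0.6294.
Free chlorine required for 1.82 ppm HOCl: 1.82 / 0.6294 = 2.892 ppm.
FC to add: 2.892 − 0.6 = 2.292 mg/L as Cl₂.
Cl₂ equivalent: 2.292 mg/L × 756,000 L = 1733 g.
Product at 56.8% available Cl: 1733 / 0.568 = 3050 g.

3.05 kg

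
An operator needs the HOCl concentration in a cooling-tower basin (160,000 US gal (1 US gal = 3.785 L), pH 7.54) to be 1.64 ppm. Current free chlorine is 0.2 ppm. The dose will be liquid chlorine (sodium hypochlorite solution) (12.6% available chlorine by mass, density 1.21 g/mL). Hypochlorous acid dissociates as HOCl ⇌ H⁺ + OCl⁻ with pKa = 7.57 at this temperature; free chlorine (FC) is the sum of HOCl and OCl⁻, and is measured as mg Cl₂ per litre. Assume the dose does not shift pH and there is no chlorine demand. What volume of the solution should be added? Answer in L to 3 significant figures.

11.8 L

Volume: 160,000 US gal × 3.785 L/gal = 605,600 L.
[OCl⁻]/[HOCl] = 10^(pH − pKa) = 10^(7.54 − 7.57) = 0.9333; fraction as HOCl = 1/(1 + 0.9333) = 0.5173.
Free chlorine required for 1.64 ppm HOCl: 1.64 / 0.5173 = 3.171 ppm.
FC to add: 3.171 − 0.2 = 2.971 mg/L as Cl₂.
Cl₂ equivalent: 2.971 mg/L × 605,600 L = 1799 g.
Product at 12.6% available Cl: 1799 / 0.126 = 14,280 g.
Volume: 14,280 g ÷ 1.21 g/mL = 11,800 mL.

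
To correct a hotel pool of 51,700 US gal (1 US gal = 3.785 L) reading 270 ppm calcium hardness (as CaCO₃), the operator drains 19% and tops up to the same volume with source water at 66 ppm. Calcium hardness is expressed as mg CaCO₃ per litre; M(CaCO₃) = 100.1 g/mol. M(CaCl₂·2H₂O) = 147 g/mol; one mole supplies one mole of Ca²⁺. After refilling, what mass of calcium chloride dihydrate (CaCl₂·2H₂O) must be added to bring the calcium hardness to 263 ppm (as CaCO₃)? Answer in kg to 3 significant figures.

9.13 kg

Volume: 51,700 US gal × 3.785 L/gal = 195,684 L.
After draining 19% and refilling: 270 × 0.81 + 66 × 0.19 = 231.24 ppm.
Deficit to target: 263 − 231.24 = 31.76 mg/L.
As CaCO₃: 31.76 mg/L × 195,684 L = 6215 g; ÷ 100.1 = 62.09 mol Ca²⁺.
Mass: 62.09 × 147 = 9127 g.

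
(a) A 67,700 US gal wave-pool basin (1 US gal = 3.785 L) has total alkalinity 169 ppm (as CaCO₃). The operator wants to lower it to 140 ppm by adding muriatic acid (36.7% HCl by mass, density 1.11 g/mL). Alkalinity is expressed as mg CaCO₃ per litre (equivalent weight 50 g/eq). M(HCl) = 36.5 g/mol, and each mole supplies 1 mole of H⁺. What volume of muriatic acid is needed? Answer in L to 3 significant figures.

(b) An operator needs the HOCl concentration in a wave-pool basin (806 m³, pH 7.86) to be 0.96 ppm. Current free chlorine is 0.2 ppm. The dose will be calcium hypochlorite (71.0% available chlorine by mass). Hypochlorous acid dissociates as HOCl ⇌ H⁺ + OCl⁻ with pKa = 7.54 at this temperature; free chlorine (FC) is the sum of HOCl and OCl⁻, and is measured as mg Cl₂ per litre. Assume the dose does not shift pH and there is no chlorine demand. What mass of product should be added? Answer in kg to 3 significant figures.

(a) 13.3 L; (b) 3.14 kg

(a) Volume: 67,700 US gal × 3.785 L/gal = 256,244 L.
(a) Alkalinity to neutralize: (169 − 140) = 29 mg/L as CaCO₃ × 256,244 L = 7431 g as CaCO₃.
(a) Equivalents of H⁺ required: 7431 ÷ 50 g/eq = 148.6 eq = 148.6 mol HCl.
(a) Mass of HCl: 148.6 × 36.5 = 5425 g.
(a) Mass of 36.7% solution: 5425 / 0.367 = 14,780 g.
(a) Volume: 14,780 g ÷ 1.11 g/mL = 13,320 mL.

(b) Volume: 806 m³ = 806,000 L.
(b) [OCl⁻]/[HOCl] = 10^(pH − pKa) = 10^(7.86 − 7.54) = 2.089; fraction as HOCl = 1/(1 + 2.089) = 0.3237.
(b) Free chlorine required for 0.96 ppm HOCl: 0.96 / 0.3237 = 2.966 ppm.
(b) FC to add: 2.966 − 0.2 = 2.766 mg/L as Cl₂.
(b) Cl₂ equivalent: 2.766 mg/L × 806,000 L = 2229 g.
(b) Product at 71.0% available Cl: 2229 / 0.71 = 3140 g.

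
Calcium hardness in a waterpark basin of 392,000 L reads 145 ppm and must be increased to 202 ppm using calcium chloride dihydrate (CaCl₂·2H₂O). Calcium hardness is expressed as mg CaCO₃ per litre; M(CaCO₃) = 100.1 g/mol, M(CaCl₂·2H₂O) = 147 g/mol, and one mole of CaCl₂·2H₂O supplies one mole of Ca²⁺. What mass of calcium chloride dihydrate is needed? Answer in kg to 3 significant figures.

32.8 kg

Hardness to add: (202 − 145) = 57 mg/L as CaCO₃ × 392,000 L = 22,340 g as CaCO₃.
Moles of Ca²⁺ (1 mol Ca²⁺ ≡ 1 mol CaCO₃): 22,340 / 100.1 g/mol = 223.2 mol.
Mass of CaCl₂·2H₂O: 223.2 × 147 = 32,810 g.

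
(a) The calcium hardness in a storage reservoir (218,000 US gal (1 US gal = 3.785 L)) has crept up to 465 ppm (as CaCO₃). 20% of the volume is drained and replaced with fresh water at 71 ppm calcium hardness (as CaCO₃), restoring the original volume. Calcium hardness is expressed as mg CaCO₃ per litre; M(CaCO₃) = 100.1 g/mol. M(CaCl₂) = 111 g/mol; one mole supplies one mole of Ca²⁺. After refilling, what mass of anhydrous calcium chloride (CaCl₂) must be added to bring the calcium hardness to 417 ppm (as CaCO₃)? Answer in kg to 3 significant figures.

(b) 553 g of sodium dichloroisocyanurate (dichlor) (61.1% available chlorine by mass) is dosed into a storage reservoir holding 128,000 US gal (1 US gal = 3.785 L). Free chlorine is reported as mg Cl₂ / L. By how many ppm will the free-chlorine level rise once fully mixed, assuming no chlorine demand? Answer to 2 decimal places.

(a) 28.2 kg; (b) 0.70 ppm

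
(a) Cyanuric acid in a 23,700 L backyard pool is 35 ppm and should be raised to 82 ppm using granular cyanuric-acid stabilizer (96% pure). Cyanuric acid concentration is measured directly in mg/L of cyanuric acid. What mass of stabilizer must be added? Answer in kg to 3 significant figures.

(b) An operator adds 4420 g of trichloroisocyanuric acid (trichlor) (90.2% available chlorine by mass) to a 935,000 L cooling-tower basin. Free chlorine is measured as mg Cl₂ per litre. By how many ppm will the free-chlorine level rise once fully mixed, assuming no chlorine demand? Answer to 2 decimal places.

(a) 1.16 kg; (b) 4.26 ppm

(a) CYA to add: (82 − 35) = 47 mg/L × 23,700 L = 1114 g cyanuric acid.
(a) At 96% purity: 1114 / 0.96 = 1160 g product.

(b) Available chlorine delivered: 4420 g × 0.902 = 3987 g as Cl₂.
(b) Concentration rise: 3987 g / 935,000 L = 4.264 mg/L = 4.26 ppm.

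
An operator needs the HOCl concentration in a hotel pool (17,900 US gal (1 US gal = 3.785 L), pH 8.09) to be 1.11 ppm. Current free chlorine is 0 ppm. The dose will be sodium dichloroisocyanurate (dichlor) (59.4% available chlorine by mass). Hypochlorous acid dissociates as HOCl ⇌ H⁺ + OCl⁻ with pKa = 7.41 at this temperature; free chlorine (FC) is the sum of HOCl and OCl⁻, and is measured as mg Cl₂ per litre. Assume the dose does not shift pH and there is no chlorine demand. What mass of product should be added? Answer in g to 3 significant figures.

733 g

Volume: 17,900 US gal × 3.785 L/gal = 67,752 L.
[OCl⁻]/[HOCl] = 10^(pH − pKa) = 10^(8.09 − 7.41) = 4.786; fraction as HOCl = 1/(1 + 4.786) = 0.1728.
Free chlorine required for 1.11 ppm HOCl: 1.11 / 0.1728 = 6.423 ppm.
FC to add: 6.423 − 0 = 6.423 mg/L as Cl₂.
Cl₂ equivalent: 6.423 mg/L × 67,752 L = 435.2 g.
Product at 59.4% available Cl: 435.2 / 0.594 = 732.6 g.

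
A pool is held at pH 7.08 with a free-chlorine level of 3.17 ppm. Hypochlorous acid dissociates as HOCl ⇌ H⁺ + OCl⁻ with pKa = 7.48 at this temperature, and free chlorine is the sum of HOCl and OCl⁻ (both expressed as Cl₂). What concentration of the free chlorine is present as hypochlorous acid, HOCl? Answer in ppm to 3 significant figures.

[OCl⁻]/[HOCl] = 10^(pH − pKa) = 10^(7.08 − 7.48) = 10^-0.40 = 0.3981.
Fraction as HOCl = 1 / (1 + 0.3981) = 0.7153.
HOCl = 0.7153 × 3.17 ppm = 2.267 ppm.

2.27 ppm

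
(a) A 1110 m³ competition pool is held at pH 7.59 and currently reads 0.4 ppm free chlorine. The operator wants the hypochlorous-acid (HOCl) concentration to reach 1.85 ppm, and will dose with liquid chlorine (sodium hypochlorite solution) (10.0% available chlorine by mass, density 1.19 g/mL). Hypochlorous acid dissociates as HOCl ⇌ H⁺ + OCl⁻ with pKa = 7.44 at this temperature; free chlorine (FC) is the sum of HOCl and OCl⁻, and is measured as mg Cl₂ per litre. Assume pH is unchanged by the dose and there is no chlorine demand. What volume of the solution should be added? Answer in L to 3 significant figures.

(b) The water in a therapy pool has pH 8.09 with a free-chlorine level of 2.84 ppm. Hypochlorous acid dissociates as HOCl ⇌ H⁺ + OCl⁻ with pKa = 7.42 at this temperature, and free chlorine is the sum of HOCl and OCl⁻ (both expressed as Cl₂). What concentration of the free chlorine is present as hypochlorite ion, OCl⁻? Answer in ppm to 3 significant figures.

(a) 37.9 L; (b) 2.34 ppm

(a) Volume: 1110 m³ = 1,110,000 L.
(a) [OCl⁻]/[HOCl] = 10^(pH − pKa) = 10^(7.59 − 7.44) = 1.413; fraction as HOCl = 1/(1 + 1.413) = 0.4145.
(a) Free chlorine required for 1.85 ppm HOCl: 1.85 / 0.4145 = 4.463 ppm.
(a) FC to add: 4.463 − 0.4 = 4.063 mg/L as Cl₂.
(a) Cl₂ equivalent: 4.063 mg/L × 1,110,000 L = 4510 g.
(a) Product at 10.0% available Cl: 4510 / 0.1 = 45,100 g.
(a) Volume: 45,100 g ÷ 1.19 g/mL = 37,900 mL.

(b) [OCl⁻]/[HOCl] = 10^(pH − pKa) = 10^(8.09 − 7.42) = 10^0.67 = 4.677.
(b) Fraction as HOCl = 1 / (1 + 4.677) = 0.1761.
(b) OCl⁻ = (1 − 0.1761) × 2.84 ppm = 2.34 ppm.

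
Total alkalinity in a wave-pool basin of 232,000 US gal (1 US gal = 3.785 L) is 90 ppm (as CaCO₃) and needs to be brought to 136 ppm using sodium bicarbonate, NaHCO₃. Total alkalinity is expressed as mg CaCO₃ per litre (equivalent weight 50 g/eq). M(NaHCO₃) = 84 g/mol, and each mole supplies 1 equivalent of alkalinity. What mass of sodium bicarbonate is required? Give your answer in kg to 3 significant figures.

67.9 kg

Volume: 232,000 US gal × 3.785 L/gal = 878,120 L.
Alkalinity to add: (136 − 90) = 46 mg/L as CaCO₃ × 878,120 L = 40,390 g as CaCO₃.
Equivalents: 40,390 g ÷ 50 g/eq = 807.9 eq.
NaHCO₃ supplies 1 eq per mole → 807.9 mol.
Mass: 807.9 mol × 84 g/mol = 67,860 g.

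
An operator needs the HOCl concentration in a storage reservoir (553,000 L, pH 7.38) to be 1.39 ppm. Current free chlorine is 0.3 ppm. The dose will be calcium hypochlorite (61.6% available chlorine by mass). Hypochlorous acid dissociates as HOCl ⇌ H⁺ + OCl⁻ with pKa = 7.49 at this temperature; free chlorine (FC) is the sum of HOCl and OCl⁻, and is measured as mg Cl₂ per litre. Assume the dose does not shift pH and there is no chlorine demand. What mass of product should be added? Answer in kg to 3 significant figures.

1.95 kg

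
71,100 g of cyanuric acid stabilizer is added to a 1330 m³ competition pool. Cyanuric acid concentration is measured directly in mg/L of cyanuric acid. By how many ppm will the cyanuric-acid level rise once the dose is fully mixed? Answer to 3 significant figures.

53.5 ppm

Volume: 1330 m³ = 1,330,000 L.
Rise: 71,100 g / 1,330,000 L × 1000 = 53.46 mg/L.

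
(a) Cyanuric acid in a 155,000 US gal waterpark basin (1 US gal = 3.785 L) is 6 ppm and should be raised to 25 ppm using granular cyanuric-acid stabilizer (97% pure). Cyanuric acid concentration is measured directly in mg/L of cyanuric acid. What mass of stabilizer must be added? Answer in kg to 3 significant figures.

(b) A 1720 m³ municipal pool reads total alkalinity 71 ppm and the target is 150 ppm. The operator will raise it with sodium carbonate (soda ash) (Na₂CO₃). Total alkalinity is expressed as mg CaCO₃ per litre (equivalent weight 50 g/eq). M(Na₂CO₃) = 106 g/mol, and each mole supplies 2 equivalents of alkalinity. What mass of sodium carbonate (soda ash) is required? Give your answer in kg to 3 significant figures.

(a) 11.5 kg; (b) 144 kg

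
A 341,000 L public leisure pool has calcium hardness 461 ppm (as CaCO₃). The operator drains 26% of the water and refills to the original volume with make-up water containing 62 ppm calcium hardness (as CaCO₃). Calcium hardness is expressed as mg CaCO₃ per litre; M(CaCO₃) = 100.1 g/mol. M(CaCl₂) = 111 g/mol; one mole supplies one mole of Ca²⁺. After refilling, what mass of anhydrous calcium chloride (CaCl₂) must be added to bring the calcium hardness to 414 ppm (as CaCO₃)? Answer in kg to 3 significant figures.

After draining 26% and refilling: 461 × 0.74 + 62 × 0.26 = 357.26 ppm.
Deficit to target: 414 − 357.26 = 56.74 mg/L.
As CaCO₃: 56.74 mg/L × 341,000 L = 19,350 g; ÷ 100.1 = 193.3 mol Ca²⁺.
Mass: 193.3 × 111 = 21,460 g.

21.5 kg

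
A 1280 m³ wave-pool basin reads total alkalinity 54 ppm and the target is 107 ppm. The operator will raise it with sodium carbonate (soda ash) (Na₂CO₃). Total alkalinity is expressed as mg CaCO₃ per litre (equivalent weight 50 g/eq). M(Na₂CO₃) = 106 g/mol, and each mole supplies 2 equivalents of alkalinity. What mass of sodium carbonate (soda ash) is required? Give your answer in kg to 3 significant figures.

71.9 kg

Volume: 1280 m³ = 1,280,000 L.
Alkalinity to add: (107 − 54) = 53 mg/L as CaCO₃ × 1,280,000 L = 67,840 g as CaCO₃.
Equivalents: 67,840 g ÷ 50 g/eq = 1357 eq.
Each mole of Na₂CO₃ supplies 2 eq, so 1357 / 2 = 678.4 mol.
Mass: 678.4 mol × 106 g/mol = 71,910 g.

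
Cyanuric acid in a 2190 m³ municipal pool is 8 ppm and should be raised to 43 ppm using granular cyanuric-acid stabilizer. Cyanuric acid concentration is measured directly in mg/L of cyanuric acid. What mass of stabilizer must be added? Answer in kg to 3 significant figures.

76.7 kg

Volume: 2190 m³ = 2,190,000 L.
CYA to add: (43 − 8) = 35 mg/L × 2,190,000 L = 76,650 g cyanuric acid.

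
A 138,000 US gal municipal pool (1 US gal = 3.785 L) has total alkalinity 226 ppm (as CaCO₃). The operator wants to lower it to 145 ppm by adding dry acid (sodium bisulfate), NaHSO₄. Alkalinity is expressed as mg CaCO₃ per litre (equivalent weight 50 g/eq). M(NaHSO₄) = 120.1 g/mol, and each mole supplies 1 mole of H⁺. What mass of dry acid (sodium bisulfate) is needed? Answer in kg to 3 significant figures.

Volume: 138,000 US gal × 3.785 L/gal = 522,330 L.
Alkalinity to neutralize: (226 − 145) = 81 mg/L as CaCO₃ × 522,330 L = 42,310 g as CaCO₃.
Equivalents of H⁺ required: 42,310 ÷ 50 g/eq = 846.2 eq = 846.2 mol NaHSO₄.
Mass of NaHSO₄: 846.2 × 120.1 = 101,600 g.

102 kg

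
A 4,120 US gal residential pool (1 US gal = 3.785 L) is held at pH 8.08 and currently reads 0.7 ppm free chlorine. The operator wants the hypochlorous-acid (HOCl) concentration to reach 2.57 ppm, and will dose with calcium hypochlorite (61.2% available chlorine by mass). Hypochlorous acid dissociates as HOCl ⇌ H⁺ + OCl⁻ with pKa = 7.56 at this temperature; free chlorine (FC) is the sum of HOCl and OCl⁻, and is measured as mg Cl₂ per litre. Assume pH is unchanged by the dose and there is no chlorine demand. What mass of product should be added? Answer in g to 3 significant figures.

264 g

Volume: 4,120 US gal × 3.785 L/gal = 15,594 L.
[OCl⁻]/[HOCl] = 10^(pH − pKa) = 10^(8.08 − 7.56) = 3.311; fraction as HOCl = 1/(1 + 3.311) = 0.2319.
Free chlorine required for 2.57 ppm HOCl: 2.57 / 0.2319 = 11.08 ppm.
FC to add: 11.08 − 0.7 = 10.38 mg/L as Cl₂.
Cl₂ equivalent: 10.38 mg/L × 15,594 L = 161.9 g.
Product at 61.2% available Cl: 161.9 / 0.612 = 264.5 g.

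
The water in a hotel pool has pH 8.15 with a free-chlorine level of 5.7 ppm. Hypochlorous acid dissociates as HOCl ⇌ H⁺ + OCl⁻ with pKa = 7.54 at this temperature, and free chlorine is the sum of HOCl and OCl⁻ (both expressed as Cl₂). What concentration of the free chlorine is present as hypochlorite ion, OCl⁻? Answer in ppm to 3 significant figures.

[OCl⁻]/[HOCl] = 10^(pH − pKa) = 10^(8.15 − 7.54) = 10^0.61 = 4.074.
Fraction as HOCl = 1 / (1 + 4.074) = 0.1971.
OCl⁻ = (1 − 0.1971) × 5.7 ppm = 4.577 ppm.

4.58 ppm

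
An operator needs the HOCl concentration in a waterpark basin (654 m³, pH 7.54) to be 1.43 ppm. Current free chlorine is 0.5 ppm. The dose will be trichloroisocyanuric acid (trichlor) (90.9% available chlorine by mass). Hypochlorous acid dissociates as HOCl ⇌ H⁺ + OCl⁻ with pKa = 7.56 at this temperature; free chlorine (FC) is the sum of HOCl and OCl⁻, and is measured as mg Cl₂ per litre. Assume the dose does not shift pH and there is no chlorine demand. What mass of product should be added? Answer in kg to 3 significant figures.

Volume: 654 m³ = 654,000 L.
[OCl⁻]/[HOCl] = 10^(pH − pKa) = 10^(7.54 − 7.56) = 0.955; fraction as HOCl = 1/(1 + 0.955) = 0.5115.
Free chlorine required for 1.43 ppm HOCl: 1.43 / 0.5115 = 2.796 ppm.
FC to add: 2.796 − 0.5 = 2.296 mg/L as Cl₂.
Cl₂ equivalent: 2.296 mg/L × 654,000 L = 1501 g.
Product at 90.9% available Cl: 1501 / 0.909 = 1652 g.

1.65 kg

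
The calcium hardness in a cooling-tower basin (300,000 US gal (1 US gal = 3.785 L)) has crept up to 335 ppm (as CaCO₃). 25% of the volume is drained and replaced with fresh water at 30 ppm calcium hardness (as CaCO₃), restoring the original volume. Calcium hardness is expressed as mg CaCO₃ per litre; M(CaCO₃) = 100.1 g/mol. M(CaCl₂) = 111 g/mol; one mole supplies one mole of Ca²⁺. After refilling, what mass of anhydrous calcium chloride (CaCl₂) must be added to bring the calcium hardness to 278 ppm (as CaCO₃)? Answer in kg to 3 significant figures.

Volume: 300,000 US gal × 3.785 L/gal = 1,135,500 L.
After draining 25% and refilling: 335 × 0.75 + 30 × 0.25 = 258.75 ppm.
Deficit to target: 278 − 258.75 = 19.25 mg/L.
As CaCO₃: 19.25 mg/L × 1,135,500 L = 21,860 g; ÷ 100.1 = 218.4 mol Ca²⁺.
Mass: 218.4 × 111 = 24,240 g.

24.2 kg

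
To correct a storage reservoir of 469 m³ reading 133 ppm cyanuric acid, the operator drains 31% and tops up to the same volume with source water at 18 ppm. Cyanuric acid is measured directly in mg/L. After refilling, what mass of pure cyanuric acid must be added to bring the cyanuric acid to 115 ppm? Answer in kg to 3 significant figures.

8.28 kg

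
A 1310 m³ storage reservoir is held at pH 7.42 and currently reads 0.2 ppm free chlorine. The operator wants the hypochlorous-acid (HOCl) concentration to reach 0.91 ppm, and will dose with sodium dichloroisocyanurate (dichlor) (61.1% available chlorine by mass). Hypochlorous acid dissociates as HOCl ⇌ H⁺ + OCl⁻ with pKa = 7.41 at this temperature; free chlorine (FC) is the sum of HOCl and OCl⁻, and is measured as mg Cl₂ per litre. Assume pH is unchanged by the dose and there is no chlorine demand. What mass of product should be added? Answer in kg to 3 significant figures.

Volume: 1310 m³ = 1,310,000 L.
[OCl⁻]/[HOCl] = 10^(pH − pKa) = 10^(7.42 − 7.41) = 1.023; fraction as HOCl = 1/(1 + 1.023) = 0.4942.
Free chlorine required for 0.91 ppm HOCl: 0.91 / 0.4942 = 1.841 ppm.
FC to add: 1.841 − 0.2 = 1.641 mg/L as Cl₂.
Cl₂ equivalent: 1.641 mg/L × 1,310,000 L = 2150 g.
Product at 61.1% available Cl: 2150 / 0.611 = 3519 g.

3.52 kg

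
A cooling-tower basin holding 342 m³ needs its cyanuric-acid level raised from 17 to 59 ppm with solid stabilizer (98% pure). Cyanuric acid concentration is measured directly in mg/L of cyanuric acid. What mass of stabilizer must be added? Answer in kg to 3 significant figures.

14.7 kg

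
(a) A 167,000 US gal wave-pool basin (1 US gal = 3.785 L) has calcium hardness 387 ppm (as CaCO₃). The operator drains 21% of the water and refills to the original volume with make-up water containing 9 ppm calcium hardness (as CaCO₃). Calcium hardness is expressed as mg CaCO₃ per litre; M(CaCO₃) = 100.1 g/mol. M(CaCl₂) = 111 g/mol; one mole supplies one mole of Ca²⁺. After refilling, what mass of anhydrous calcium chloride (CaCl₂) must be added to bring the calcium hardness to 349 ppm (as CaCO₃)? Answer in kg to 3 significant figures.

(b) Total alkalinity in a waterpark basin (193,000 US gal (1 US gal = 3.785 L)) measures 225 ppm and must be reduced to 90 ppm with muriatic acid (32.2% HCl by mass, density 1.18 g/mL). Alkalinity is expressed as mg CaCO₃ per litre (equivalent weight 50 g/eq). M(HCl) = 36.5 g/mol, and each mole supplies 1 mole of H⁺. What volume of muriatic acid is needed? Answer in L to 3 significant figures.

(a) 29.0 kg; (b) 189 L

(a) Volume: 167,000 US gal × 3.785 L/gal = 632,095 L.
(a) After draining 21% and refilling: 387 × 0.79 + 9 × 0.21 = 307.62 ppm.
(a) Deficit to target: 349 − 307.62 = 41.38 mg/L.
(a) As CaCO₃: 41.38 mg/L × 632,095 L = 26,160 g; ÷ 100.1 = 261.3 mol Ca²⁺.
(a) Mass: 261.3 × 111 = 29,000 g.

(b) Volume: 193,000 US gal × 3.785 L/gal = 730,505 L.
(b) Alkalinity to neutralize: (225 − 90) = 135 mg/L as CaCO₃ × 730,505 L = 98,620 g as CaCO₃.
(b) Equivalents of H⁺ required: 98,620 ÷ 50 g/eq = 1972 eq = 1972 mol HCl.
(b) Mass of HCl: 1972 × 36.5 = 71,990 g.
(b) Mass of 32.2% solution: 71,990 / 0.322 = 223,600 g.
(b) Volume: 223,600 g ÷ 1.18 g/mL = 189,500 mL.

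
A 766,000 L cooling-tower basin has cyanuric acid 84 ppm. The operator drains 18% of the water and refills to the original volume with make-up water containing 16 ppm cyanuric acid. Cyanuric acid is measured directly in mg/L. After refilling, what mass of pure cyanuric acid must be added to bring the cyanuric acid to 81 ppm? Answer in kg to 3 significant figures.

7.08 kg

After draining 18% and refilling: 84 × 0.82 + 16 × 0.18 = 71.76 ppm.
Deficit to target: 81 − 71.76 = 9.24 mg/L.
Mass: 9.24 mg/L × 766,000 L = 7078 g cyanuric acid.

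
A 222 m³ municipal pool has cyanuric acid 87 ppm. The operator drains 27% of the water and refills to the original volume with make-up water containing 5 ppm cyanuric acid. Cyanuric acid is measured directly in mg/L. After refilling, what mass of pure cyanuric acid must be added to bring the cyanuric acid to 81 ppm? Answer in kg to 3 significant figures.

3.58 kg

Volume: 222 m³ = 222,000 L.
After draining 27% and refilling: 87 × 0.73 + 5 × 0.27 = 64.86 ppm.
Deficit to target: 81 − 64.86 = 16.14 mg/L.
Mass: 16.14 mg/L × 222,000 L = 3583 g cyanuric acid.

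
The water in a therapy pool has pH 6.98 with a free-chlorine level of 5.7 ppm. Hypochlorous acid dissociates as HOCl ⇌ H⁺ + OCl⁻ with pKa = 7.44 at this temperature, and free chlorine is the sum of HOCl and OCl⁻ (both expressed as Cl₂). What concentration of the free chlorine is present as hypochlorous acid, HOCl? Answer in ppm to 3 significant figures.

4.23 ppm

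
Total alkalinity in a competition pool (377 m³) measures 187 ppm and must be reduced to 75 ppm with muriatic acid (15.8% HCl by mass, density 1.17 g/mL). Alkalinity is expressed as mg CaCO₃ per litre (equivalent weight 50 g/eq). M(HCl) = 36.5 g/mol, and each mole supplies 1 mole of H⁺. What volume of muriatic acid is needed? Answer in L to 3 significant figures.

167 L

Volume: 377 m³ = 377,000 L.
Alkalinity to neutralize: (187 − 75) = 112 mg/L as CaCO₃ × 377,000 L = 42,220 g as CaCO₃.
Equivalents of H⁺ required: 42,220 ÷ 50 g/eq = 844.5 eq = 844.5 mol HCl.
Mass of HCl: 844.5 × 36.5 = 30,820 g.
Mass of 15.8% solution: 30,820 / 0.158 = 195,100 g.
Volume: 195,100 g ÷ 1.17 g/mL = 166,700 mL.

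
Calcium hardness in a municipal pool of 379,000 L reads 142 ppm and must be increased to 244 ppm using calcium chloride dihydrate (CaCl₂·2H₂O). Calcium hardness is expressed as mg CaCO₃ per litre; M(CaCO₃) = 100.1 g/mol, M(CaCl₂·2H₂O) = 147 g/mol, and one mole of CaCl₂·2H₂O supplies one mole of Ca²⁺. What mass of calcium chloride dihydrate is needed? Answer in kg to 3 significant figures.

Hardness to add: (244 − 142) = 102 mg/L as CaCO₃ × 379,000 L = 38,660 g as CaCO₃.
Moles of Ca²⁺ (1 mol Ca²⁺ ≡ 1 mol CaCO₃): 38,660 / 100.1 g/mol = 386.2 mol.
Mass of CaCl₂·2H₂O: 386.2 × 147 = 56,770 g.

56.8 kg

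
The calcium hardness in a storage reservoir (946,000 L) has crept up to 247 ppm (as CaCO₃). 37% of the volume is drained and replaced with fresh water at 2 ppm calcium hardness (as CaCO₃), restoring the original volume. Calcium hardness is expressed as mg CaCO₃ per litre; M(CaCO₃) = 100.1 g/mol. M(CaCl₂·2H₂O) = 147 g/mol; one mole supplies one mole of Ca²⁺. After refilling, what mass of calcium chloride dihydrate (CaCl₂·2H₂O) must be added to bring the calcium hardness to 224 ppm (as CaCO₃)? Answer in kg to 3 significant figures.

After draining 37% and refilling: 247 × 0.63 + 2 × 0.37 = 156.35 ppm.
Deficit to target: 224 − 156.35 = 67.65 mg/L.
As CaCO₃: 67.65 mg/L × 946,000 L = 64,000 g; ÷ 100.1 = 639.3 mol Ca²⁺.
Mass: 639.3 × 147 = 93,980 g.

94.0 kg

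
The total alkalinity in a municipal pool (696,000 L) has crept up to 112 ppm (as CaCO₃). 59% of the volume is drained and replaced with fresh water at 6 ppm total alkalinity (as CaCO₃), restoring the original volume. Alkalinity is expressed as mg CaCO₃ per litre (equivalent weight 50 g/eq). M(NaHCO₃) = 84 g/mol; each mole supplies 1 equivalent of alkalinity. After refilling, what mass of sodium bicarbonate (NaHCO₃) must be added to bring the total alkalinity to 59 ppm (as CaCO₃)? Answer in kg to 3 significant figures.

11.2 kg

After draining 59% and refilling: 112 × 0.41 + 6 × 0.59 = 49.46 ppm.
Deficit to target: 59 − 49.46 = 9.54 mg/L.
As CaCO₃: 9.54 mg/L × 696,000 L = 6640 g; ÷ 50 g/eq ÷ 1 = 132.8 mol NaHCO₃.
Mass: 132.8 × 84 = 11,150 g.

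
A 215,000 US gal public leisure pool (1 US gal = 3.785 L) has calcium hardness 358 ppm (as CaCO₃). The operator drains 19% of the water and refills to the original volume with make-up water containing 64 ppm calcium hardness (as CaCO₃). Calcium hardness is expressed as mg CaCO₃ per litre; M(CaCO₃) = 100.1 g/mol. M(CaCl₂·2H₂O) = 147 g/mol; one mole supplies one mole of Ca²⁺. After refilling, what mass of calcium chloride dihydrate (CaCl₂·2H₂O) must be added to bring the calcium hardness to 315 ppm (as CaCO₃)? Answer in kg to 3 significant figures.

Volume: 215,000 US gal × 3.785 L/gal = 813,775 L.
After draining 19% and refilling: 358 × 0.81 + 64 × 0.19 = 302.14 ppm.
Deficit to target: 315 − 302.14 = 12.86 mg/L.
As CaCO₃: 12.86 mg/L × 813,775 L = 10,470 g; ÷ 100.1 = 104.5 mol Ca²⁺.
Mass: 104.5 × 147 = 15,370 g.

15.4 kg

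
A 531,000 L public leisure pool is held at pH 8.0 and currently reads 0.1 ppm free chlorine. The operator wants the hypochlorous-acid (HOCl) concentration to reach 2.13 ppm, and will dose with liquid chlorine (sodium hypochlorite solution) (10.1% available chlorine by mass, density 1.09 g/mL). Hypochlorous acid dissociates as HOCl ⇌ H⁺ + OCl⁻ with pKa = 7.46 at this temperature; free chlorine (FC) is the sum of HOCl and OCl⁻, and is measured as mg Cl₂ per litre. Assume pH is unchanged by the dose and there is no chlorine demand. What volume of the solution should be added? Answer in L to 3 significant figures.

45.4 L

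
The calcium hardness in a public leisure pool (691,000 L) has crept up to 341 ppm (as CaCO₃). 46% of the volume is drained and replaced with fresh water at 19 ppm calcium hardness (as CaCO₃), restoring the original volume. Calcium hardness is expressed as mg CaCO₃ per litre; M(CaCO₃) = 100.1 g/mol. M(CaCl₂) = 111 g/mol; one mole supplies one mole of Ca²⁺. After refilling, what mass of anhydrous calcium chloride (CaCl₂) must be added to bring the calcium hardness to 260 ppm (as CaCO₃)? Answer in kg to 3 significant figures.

After draining 46% and refilling: 341 × 0.54 + 19 × 0.46 = 192.88 ppm.
Deficit to target: 260 − 192.88 = 67.12 mg/L.
As CaCO₃: 67.12 mg/L × 691,000 L = 46,380 g; ÷ 100.1 = 463.3 mol Ca²⁺.
Mass: 463.3 × 111 = 51,430 g.

51.4 kg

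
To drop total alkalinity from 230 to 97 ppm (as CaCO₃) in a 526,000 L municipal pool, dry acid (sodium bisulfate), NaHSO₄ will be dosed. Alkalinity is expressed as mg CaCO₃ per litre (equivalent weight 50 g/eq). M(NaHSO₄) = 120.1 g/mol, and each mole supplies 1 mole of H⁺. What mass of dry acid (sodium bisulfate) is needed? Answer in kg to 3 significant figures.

Alkalinity to neutralize: (230 − 97) = 133 mg/L as CaCO₃ × 526,000 L = 69,960 g as CaCO₃.
Equivalents of H⁺ required: 69,960 ÷ 50 g/eq = 1399 eq = 1399 mol NaHSO₄.
Mass of NaHSO₄: 1399 × 120.1 = 168,000 g.

168 kg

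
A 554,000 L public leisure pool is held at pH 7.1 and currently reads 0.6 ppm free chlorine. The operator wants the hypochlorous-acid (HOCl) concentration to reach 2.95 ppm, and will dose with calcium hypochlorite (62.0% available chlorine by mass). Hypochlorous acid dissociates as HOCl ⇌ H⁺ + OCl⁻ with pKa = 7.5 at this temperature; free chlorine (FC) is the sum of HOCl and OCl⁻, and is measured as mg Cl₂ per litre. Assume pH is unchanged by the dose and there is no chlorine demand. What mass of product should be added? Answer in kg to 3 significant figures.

[OCl⁻]/[HOCl] = 10^(pH − pKa) = 10^(7.1 − 7.5) = 0.3981; fraction as HOCl = 1/(1 + 0.3981) = 0.7153.
Free chlorine required for 2.95 ppm HOCl: 2.95 / 0.7153 = 4.124 ppm.
FC to add: 4.124 − 0.6 = 3.524 mg/L as Cl₂.
Cl₂ equivalent: 3.524 mg/L × 554,000 L = 1953 g.
Product at 62.0% available Cl: 1953 / 0.62 = 3149 g.

3.15 kg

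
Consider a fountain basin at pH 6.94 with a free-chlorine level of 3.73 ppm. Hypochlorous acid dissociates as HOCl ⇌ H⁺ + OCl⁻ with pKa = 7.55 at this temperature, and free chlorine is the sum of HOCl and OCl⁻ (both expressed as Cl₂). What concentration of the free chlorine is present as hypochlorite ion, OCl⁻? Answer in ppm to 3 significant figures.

[OCl⁻]/[HOCl] = 10^(pH − pKa) = 10^(6.94 − 7.55) = 10^-0.61 = 0.2455.
Fraction as HOCl = 1 / (1 + 0.2455) = 0.8029.
OCl⁻ = (1 − 0.8029) × 3.73 ppm = 0.7351 ppm.

0.735 ppm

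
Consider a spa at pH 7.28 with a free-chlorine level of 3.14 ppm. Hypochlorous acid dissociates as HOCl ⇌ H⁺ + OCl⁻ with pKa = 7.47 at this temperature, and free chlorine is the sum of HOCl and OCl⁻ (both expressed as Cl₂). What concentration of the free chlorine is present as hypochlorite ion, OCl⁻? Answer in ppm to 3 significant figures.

[OCl⁻]/[HOCl] = 10^(pH − pKa) = 10^(7.28 − 7.47) = 10^-0.19 = 0.6457.
Fraction as HOCl = 1 / (1 + 0.6457) = 0.6077.
OCl⁻ = (1 − 0.6077) × 3.14 ppm = 1.232 ppm.

1.23 ppm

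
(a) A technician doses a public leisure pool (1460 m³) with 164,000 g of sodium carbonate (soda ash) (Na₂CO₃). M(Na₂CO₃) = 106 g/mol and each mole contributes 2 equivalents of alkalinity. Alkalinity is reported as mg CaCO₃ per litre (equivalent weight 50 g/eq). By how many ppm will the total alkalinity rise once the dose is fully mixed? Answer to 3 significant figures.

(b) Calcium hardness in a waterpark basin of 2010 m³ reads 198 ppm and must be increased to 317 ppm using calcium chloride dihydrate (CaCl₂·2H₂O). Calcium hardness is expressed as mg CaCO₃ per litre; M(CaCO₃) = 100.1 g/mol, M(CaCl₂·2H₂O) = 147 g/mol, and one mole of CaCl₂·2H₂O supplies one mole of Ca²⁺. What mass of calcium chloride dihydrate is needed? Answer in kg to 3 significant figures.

(a) Volume: 1460 m³ = 1,460,000 L.
(a) Moles of Na₂CO₃: 164,000 g ÷ 106 g/mol = 1547 mol → 3094 eq of alkalinity.
(a) As CaCO₃: 3094 eq × 50 g/eq = 154,700 g.
(a) Rise: 154,700 g / 1,460,000 L × 1000 = 106 mg/L.

(b) Volume: 2010 m³ = 2,010,000 L.
(b) Hardness to add: (317 − 198) = 119 mg/L as CaCO₃ × 2,010,000 L = 239,200 g as CaCO₃.
(b) Moles of Ca²⁺ (1 mol Ca²⁺ ≡ 1 mol CaCO₃): 239,200 / 100.1 g/mol = 2390 mol.
(b) Mass of CaCl₂·2H₂O: 2390 × 147 = 351,300 g.

(a) 106 ppm; (b) 351 kg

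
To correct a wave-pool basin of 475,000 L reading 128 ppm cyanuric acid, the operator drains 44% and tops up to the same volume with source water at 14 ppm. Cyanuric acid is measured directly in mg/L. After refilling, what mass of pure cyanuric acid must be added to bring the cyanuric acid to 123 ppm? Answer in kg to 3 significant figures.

After draining 44% and refilling: 128 × 0.56 + 14 × 0.44 = 77.84 ppm.
Deficit to target: 123 − 77.84 = 45.16 mg/L.
Mass: 45.16 mg/L × 475,000 L = 21,450 g cyanuric acid.

21.5 kg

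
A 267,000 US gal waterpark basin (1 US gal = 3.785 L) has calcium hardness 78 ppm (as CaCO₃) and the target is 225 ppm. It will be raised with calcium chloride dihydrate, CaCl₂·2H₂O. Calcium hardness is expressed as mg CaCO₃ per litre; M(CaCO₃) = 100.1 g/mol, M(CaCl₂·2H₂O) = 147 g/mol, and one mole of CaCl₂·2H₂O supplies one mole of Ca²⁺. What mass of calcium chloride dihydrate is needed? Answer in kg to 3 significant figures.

218 kg

Volume: 267,000 US gal × 3.785 L/gal = 1,010,595 L.
Hardness to add: (225 − 78) = 147 mg/L as CaCO₃ × 1,010,595 L = 148,600 g as CaCO₃.
Moles of Ca²⁺ (1 mol Ca²⁺ ≡ 1 mol CaCO₃): 148,600 / 100.1 g/mol = 1484 mol.
Mass of CaCl₂·2H₂O: 1484 × 147 = 218,200 g.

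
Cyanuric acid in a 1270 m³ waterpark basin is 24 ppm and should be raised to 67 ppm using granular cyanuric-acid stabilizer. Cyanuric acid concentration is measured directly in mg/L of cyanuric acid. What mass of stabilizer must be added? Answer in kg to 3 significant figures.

Volume: 1270 m³ = 1,270,000 L.
CYA to add: (67 − 24) = 43 mg/L × 1,270,000 L = 54,610 g cyanuric acid.

54.6 kg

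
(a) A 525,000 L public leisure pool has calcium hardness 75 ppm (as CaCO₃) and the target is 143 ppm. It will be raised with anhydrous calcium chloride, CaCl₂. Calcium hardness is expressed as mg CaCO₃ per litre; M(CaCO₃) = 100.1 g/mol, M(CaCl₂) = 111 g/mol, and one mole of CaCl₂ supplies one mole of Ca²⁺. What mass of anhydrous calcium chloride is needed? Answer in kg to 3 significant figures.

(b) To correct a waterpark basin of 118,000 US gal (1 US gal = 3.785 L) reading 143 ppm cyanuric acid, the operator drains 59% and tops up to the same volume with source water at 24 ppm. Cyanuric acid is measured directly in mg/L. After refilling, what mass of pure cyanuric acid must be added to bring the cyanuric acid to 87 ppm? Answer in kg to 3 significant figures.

(a) 39.6 kg; (b) 6.35 kg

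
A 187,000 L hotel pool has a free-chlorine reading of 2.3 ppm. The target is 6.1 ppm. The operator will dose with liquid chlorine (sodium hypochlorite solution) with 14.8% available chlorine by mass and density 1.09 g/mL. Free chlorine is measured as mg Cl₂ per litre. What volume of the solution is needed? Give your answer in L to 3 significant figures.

4.40 L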